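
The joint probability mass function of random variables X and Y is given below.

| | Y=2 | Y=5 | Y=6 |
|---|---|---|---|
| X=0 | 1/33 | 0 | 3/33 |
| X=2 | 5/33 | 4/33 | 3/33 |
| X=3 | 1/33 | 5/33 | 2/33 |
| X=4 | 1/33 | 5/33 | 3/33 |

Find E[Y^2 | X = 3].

201/8

P(X = 3) = 8/33.
Σ Y^2·P over the event = 4·(1/33) + 25·(5/33) + 36·(2/33) = 67/11.
E[Y^2 | X = 3] = (67/11) / (8/33) = 201/8.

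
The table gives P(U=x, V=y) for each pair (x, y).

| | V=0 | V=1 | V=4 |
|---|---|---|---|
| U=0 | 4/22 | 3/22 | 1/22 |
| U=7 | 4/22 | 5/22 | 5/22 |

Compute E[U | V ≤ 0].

P(V ≤ 0) = 4/11.
Σ U·P over the event = 0·(4/22) + 7·(4/22) = 14/11.
E[U | V ≤ 0] = (14/11) / (4/11) = 7/2.

7/2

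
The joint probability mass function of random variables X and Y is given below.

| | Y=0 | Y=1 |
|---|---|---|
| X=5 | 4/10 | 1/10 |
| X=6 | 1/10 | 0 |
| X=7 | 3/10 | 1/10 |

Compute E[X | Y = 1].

P(Y = 1) = 1/5.
Σ X·P over the event = 5·(1/10) + 7·(1/10) = 6/5.
E[X | Y = 1] = (6/5) / (1/5) = 6.

6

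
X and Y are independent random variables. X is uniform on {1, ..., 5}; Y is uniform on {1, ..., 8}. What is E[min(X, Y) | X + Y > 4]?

P(X + Y > 4) = 17/20.
Summing min(X,Y)·P(x,y) over outcomes with X + Y > 4 gives 93/40.
E[min(X, Y) | X + Y > 4] = (93/40) / (17/20) = 93/34.

93/34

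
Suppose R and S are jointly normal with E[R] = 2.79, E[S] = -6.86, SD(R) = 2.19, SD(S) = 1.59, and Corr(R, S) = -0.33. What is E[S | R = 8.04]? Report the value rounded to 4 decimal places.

For a bivariate normal, E[S | R=x] = μ_S + ρ·(σ_S/σ_R)·(x − μ_R).
E[S | R=8.04] = -6.86 + (-0.33)·(1.59/2.19)·(8.04 − (2.79)) = -6.86 + (-0.23959)·(5.25) = -8.1178.

-8.1178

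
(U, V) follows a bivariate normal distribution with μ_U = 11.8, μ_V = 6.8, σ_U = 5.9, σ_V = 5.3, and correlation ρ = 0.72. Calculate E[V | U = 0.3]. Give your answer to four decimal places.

-0.6380

For a bivariate normal, E[V | U=x] = μ_V + ρ·(σ_V/σ_U)·(x − μ_U).
E[V | U=0.3] = 6.8 + (0.72)·(5.3/5.9)·(0.3 − (11.8)) = 6.8 + (0.64678)·(-11.5) = -0.6380.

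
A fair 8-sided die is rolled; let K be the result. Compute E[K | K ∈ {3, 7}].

5

P(K ∈ {3, 7}) = 1/4.
Σ over the event: 3·1/8 + 7·1/8 = 5/4.
E[K | K ∈ {3, 7}] = (5/4) / (1/4) = 5.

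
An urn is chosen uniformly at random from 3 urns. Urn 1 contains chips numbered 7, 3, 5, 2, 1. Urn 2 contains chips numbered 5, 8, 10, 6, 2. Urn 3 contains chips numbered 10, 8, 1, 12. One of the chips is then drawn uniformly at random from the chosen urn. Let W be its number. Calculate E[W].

E[W | urn 1] = (7+3+5+2+1)/5 = 18/5.
E[W | urn 2] = (5+8+10+6+2)/5 = 31/5.
E[W | urn 3] = (10+8+1+12)/4 = 31/4.
E[W] = (1/3)·(18/5) + (1/3)·(31/5) + (1/3)·(31/4) = 117/20.

117/20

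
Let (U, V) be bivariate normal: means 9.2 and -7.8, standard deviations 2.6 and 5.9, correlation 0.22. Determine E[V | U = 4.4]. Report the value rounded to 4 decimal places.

The regression of V on U has slope ρ·σ_V/σ_U and passes through (μ_U, μ_V).
E[V | U=4.4] = -7.8 + (0.22)·(5.9/2.6)·(4.4 − (9.2)) = -7.8 + (0.49923)·(-4.8) = -10.1963.

-10.1963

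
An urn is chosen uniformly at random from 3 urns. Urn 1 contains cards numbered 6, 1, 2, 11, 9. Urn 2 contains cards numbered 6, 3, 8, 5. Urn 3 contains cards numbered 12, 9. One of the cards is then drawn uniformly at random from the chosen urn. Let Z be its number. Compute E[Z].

109/15

E[Z | urn 1] = (6+1+2+11+9)/5 = 29/5.
E[Z | urn 2] = (6+3+8+5)/4 = 11/2.
E[Z | urn 3] = (12+9)/2 = 21/2.
By the law of total expectation,
E[Z] = (1/3)·(29/5) + (1/3)·(11/2) + (1/3)·(21/2) = 109/15.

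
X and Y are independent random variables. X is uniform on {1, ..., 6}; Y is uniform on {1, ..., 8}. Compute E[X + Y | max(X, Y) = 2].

10/3

P(max(X, Y) = 2) = 1/16.
Summing (X+Y)·P(x,y) over outcomes with max(X, Y) = 2 gives 5/24.
E[X + Y | max(X, Y) = 2] = (5/24) / (1/16) = 10/3.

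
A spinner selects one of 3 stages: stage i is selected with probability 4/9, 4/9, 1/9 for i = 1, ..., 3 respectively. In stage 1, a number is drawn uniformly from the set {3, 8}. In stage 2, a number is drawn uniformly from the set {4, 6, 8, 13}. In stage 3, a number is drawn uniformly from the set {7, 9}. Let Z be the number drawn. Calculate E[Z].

61/9

E[Z | stage 1] = (3+8)/2 = 11/2.
E[Z | stage 2] = (4+6+8+13)/4 = 31/4.
E[Z | stage 3] = (7+9)/2 = 8.
E[Z] = (4/9)·(11/2) + (4/9)·(31/4) + (1/9)·(8) = 61/9.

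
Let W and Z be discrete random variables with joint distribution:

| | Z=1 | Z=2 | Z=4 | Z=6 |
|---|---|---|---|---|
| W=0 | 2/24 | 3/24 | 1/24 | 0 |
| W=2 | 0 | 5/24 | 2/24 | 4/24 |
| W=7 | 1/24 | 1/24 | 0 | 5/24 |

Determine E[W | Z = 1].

P(Z = 1) = 1/8.
Σ W·P over the event = 0·(2/24) + 7·(1/24) = 7/24.
E[W | Z = 1] = (7/24) / (1/8) = 7/3.

7/3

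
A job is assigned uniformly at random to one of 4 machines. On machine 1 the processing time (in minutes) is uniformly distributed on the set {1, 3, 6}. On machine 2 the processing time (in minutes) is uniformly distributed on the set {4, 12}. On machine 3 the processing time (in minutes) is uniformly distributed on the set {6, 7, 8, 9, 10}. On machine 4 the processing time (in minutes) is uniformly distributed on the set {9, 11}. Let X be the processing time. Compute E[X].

22/3

E[X | machine 1] = (1+3+6)/3 = 10/3.
E[X | machine 2] = (4+12)/2 = 8.
E[X | machine 3] = (6+7+8+9+10)/5 = 8.
E[X | machine 4] = (9+11)/2 = 10.
By the law of total expectation,
E[X] = (1/4)·(10/3) + (1/4)·(8) + (1/4)·(8) + (1/4)·(10) = 22/3.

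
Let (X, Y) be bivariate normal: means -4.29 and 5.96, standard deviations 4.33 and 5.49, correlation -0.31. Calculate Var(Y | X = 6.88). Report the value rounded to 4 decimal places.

For a bivariate normal, Var(Y | X=x) = σ_Y²(1 − ρ²).
Var(Y | X=6.88) = (5.49)²·(1 − (-0.31)²) = 30.1401·0.9039 = 27.2436.

27.2436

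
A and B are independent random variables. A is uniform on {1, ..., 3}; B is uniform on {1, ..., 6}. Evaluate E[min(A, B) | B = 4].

2

Outcomes with B = 4: (1,4), (2,4), (3,4), each with probability 1/18.
E[min(A, B) | B = 4] = (1 + 2 + 3) / 3 = 2.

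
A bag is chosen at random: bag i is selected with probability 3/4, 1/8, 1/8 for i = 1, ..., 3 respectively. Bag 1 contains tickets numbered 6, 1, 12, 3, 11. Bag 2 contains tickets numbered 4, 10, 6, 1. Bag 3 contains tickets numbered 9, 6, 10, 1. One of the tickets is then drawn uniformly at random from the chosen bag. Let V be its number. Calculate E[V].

1027/160

E[V | bag 1] = (6+1+12+3+11)/5 = 33/5.
E[V | bag 2] = (4+10+6+1)/4 = 21/4.
E[V | bag 3] = (9+6+10+1)/4 = 13/2.
By the law of total expectation,
E[V] = (3/4)·(33/5) + (1/8)·(21/4) + (1/8)·(13/2) = 1027/160.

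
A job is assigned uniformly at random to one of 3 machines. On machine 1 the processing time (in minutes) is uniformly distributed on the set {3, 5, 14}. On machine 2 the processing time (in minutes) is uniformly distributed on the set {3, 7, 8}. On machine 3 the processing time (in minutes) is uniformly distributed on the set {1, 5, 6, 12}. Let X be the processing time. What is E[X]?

58/9

E[X | machine 1] = (3+5+14)/3 = 22/3.
E[X | machine 2] = (3+7+8)/3 = 6.
E[X | machine 3] = (1+5+6+12)/4 = 6.
E[X] = (1/3)·(22/3) + (1/3)·(6) + (1/3)·(6) = 58/9.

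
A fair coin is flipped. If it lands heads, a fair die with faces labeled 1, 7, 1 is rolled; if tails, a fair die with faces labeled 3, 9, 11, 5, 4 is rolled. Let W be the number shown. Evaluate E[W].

47/10

E[W | heads] = (1+7+1)/3 = 3.
E[W | tails] = (3+9+11+5+4)/5 = 32/5.
E[W] = (1/2)·(3) + (1/2)·(32/5) = 47/10.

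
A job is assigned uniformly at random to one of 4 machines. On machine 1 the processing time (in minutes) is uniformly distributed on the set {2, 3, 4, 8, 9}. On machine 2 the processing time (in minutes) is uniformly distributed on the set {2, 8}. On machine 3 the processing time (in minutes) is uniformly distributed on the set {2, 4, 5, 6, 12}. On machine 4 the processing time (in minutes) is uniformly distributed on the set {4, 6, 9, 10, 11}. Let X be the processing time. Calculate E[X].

E[X | machine 1] = (2+3+4+8+9)/5 = 26/5.
E[X | machine 2] = (2+8)/2 = 5.
E[X | machine 3] = (2+4+5+6+12)/5 = 29/5.
E[X | machine 4] = (4+6+9+10+11)/5 = 8.
E[X] = (1/4)·(26/5) + (1/4)·(5) + (1/4)·(29/5) + (1/4)·(8) = 6.

6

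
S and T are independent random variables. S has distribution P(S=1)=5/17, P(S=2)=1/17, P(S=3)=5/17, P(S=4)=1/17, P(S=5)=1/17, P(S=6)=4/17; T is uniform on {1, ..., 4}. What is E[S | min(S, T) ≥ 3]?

P(min(S, T) ≥ 3) = 11/34.
Summing S·P(x,y) over outcomes with min(S, T) ≥ 3 gives 24/17.
E[S | min(S, T) ≥ 3] = (24/17) / (11/34) = 48/11.

48/11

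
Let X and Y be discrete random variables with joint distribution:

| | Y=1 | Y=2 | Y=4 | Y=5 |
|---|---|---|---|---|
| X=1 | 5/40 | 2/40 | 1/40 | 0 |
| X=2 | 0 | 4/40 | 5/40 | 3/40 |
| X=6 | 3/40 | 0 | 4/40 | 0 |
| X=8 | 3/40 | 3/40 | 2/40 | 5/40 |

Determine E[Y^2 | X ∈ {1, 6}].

32/5

P(X ∈ {1, 6}) = 3/8.
Σ Y^2·P over the event = 1·(5/40) + 4·(2/40) + 16·(1/40) + 1·(3/40) + 16·(4/40) = 12/5.
E[Y^2 | X ∈ {1, 6}] = (12/5) / (3/8) = 32/5.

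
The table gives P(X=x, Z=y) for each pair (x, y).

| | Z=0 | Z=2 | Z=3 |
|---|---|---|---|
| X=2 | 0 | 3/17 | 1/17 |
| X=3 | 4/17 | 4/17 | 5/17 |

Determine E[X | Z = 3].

P(Z = 3) = 6/17.
Summing X·P(X=x,Z=y) over the conditioning event gives 1.
E[X | Z = 3] = (1) / (6/17) = 17/6.

17/6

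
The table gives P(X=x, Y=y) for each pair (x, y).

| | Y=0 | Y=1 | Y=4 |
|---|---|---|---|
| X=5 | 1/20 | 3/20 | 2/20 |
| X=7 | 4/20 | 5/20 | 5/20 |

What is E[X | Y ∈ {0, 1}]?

83/13

P(Y ∈ {0, 1}) = 13/20.
Σ X·P over the event = 5·(1/20) + 5·(3/20) + 7·(4/20) + 7·(5/20) = 83/20.
E[X | Y ∈ {0, 1}] = (83/20) / (13/20) = 83/13.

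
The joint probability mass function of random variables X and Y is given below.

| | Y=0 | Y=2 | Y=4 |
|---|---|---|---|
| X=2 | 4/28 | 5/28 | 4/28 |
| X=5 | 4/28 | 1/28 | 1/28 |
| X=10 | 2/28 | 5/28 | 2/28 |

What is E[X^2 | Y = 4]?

241/7

P(Y = 4) = 1/4.
Σ X^2·P over the event = 4·(4/28) + 25·(1/28) + 100·(2/28) = 241/28.
E[X^2 | Y = 4] = (241/28) / (1/4) = 241/7.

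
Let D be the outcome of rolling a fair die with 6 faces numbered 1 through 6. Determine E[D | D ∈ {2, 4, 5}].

11/3

P(D ∈ {2, 4, 5}) = 1/2.
Σ over the event: 2·1/6 + 4·1/6 + 5·1/6 = 11/6.
E[D | D ∈ {2, 4, 5}] = (11/6) / (1/2) = 11/3.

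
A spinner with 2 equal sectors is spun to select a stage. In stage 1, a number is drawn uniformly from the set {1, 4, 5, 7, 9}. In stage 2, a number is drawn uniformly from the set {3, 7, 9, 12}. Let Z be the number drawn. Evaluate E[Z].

259/40

E[Z | stage 1] = (1+4+5+7+9)/5 = 26/5.
E[Z | stage 2] = (3+7+9+12)/4 = 31/4.
E[Z] = (1/2)·(26/5) + (1/2)·(31/4) = 259/40.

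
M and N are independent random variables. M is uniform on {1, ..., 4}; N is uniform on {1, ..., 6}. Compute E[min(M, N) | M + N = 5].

Outcomes with M + N = 5: (1,4), (2,3), (3,2), (4,1), each with probability 1/24.
E[min(M, N) | M + N = 5] = (1 + 2 + 2 + 1) / 4 = 3/2.

3/2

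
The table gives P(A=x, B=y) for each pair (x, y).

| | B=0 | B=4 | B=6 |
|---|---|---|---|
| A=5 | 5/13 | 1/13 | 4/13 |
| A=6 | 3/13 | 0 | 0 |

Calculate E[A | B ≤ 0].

43/8

P(B ≤ 0) = 8/13.
Σ A·P over the event = 5·(5/13) + 6·(3/13) = 43/13.
E[A | B ≤ 0] = (43/13) / (8/13) = 43/8.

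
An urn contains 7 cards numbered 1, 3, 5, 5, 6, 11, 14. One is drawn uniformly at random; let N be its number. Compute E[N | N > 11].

14

P(N > 11) = 1/7.
Σ over the event: 14·1/7 = 2.
E[N | N > 11] = (2) / (1/7) = 14.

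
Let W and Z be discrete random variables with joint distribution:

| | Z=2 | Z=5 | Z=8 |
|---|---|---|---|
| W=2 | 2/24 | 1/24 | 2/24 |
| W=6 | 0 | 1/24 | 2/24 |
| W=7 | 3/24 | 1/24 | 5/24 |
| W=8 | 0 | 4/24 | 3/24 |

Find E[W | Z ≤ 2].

P(Z ≤ 2) = 5/24.
Σ W·P over the event = 2·(2/24) + 7·(3/24) = 25/24.
E[W | Z ≤ 2] = (25/24) / (5/24) = 5.

5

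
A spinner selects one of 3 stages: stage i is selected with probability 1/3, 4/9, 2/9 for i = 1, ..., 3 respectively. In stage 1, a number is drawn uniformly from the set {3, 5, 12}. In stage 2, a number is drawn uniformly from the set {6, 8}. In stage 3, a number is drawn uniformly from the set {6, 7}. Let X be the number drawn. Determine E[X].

E[X | stage 1] = (3+5+12)/3 = 20/3.
E[X | stage 2] = (6+8)/2 = 7.
E[X | stage 3] = (6+7)/2 = 13/2.
By the law of total expectation,
E[X] = (1/3)·(20/3) + (4/9)·(7) + (2/9)·(13/2) = 61/9.

61/9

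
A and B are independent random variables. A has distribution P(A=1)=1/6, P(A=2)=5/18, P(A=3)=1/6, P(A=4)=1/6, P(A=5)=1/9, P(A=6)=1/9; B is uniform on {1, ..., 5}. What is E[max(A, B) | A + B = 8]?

49/10

P(A + B = 8) = 1/9.
Summing max(A,B)·P(x,y) over outcomes with A + B = 8 gives 49/90.
E[max(A, B) | A + B = 8] = (49/90) / (1/9) = 49/10.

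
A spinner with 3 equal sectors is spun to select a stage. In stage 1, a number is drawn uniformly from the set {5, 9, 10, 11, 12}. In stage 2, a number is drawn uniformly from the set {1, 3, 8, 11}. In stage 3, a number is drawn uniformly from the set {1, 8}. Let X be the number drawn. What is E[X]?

E[X | stage 1] = (5+9+10+11+12)/5 = 47/5.
E[X | stage 2] = (1+3+8+11)/4 = 23/4.
E[X | stage 3] = (1+8)/2 = 9/2.
E[X] = (1/3)·(47/5) + (1/3)·(23/4) + (1/3)·(9/2) = 131/20.

131/20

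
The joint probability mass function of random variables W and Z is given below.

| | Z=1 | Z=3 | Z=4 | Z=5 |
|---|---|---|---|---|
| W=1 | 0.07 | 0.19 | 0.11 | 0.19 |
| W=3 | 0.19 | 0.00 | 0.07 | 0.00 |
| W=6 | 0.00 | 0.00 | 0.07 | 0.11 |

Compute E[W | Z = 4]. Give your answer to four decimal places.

2.9600

P(Z = 4) = 0.25.
Σ W·P over the event = 1·(0.11) + 3·(0.07) + 6·(0.07) = 0.74.
E[W | Z = 4] = (0.74) / (0.25) = 2.9600.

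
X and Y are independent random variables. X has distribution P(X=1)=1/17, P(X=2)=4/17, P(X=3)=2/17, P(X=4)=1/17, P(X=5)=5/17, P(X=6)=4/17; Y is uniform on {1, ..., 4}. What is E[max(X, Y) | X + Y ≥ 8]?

126/23

P(X + Y ≥ 8) = 23/68.
Summing max(X,Y)·P(x,y) over outcomes with X + Y ≥ 8 gives 63/34.
E[max(X, Y) | X + Y ≥ 8] = (63/34) / (23/68) = 126/23.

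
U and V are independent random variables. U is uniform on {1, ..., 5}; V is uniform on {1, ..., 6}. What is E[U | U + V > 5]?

P(U + V > 5) = 2/3.
Summing U·P(x,y) over outcomes with U + V > 5 gives 7/3.
E[U | U + V > 5] = (7/3) / (2/3) = 7/2.

7/2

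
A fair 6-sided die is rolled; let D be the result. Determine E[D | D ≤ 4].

5/2

Given D ≤ 4, D is equally likely to be any of {1, 2, 3, 4}.
E[D | D ≤ 4] = (1 + 2 + 3 + 4) / 4 = 5/2.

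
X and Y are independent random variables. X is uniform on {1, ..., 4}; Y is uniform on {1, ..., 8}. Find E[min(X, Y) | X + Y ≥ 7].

49/18

P(X + Y ≥ 7) = 9/16.
Summing min(X,Y)·P(x,y) over outcomes with X + Y ≥ 7 gives 49/32.
E[min(X, Y) | X + Y ≥ 7] = (49/32) / (9/16) = 49/18.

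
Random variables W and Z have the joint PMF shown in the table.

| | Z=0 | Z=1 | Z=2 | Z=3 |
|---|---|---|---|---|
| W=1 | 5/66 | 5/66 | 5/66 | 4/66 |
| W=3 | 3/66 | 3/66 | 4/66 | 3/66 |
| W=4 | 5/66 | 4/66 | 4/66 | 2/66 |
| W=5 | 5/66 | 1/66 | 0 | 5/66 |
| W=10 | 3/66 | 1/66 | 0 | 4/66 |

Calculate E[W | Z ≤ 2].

167/48

P(Z ≤ 2) = 8/11.
Summing W·P(W=x,Z=y) over the conditioning event gives 167/66.
E[W | Z ≤ 2] = (167/66) / (8/11) = 167/48.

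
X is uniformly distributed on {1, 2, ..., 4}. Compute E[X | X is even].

Given X is even, X is equally likely to be any of {2, 4}.
E[X | X is even] = (2 + 4) / 2 = 3.

3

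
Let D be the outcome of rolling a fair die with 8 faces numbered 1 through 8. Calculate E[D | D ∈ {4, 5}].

P(D ∈ {4, 5}) = 1/4.
Σ over the event: 4·1/8 + 5·1/8 = 9/8.
E[D | D ∈ {4, 5}] = (9/8) / (1/4) = 9/2.

9/2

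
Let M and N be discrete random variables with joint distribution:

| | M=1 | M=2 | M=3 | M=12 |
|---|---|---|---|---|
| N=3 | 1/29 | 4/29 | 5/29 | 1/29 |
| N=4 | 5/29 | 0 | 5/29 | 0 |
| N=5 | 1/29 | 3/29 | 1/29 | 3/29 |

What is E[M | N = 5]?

P(N = 5) = 8/29.
Σ M·P over the event = 1·(1/29) + 2·(3/29) + 3·(1/29) + 12·(3/29) = 46/29.
E[M | N = 5] = (46/29) / (8/29) = 23/4.

23/4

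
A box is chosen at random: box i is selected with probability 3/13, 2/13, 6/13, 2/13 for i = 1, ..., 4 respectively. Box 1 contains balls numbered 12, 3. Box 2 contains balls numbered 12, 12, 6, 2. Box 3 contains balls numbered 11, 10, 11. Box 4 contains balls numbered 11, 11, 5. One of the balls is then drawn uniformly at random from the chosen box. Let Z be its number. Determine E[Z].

241/26

E[Z | box 1] = (12+3)/2 = 15/2.
E[Z | box 2] = (12+12+6+2)/4 = 8.
E[Z | box 3] = (11+10+11)/3 = 32/3.
E[Z | box 4] = (11+11+5)/3 = 9.
E[Z] = (3/13)·(15/2) + (2/13)·(8) + (6/13)·(32/3) + (2/13)·(9) = 241/26.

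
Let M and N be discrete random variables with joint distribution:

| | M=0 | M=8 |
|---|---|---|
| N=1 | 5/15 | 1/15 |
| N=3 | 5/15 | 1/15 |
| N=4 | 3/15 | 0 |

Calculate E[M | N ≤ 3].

4/3

P(N ≤ 3) = 4/5.
Σ M·P over the event = 0·(5/15) + 0·(5/15) + 8·(1/15) + 8·(1/15) = 16/15.
E[M | N ≤ 3] = (16/15) / (4/5) = 4/3.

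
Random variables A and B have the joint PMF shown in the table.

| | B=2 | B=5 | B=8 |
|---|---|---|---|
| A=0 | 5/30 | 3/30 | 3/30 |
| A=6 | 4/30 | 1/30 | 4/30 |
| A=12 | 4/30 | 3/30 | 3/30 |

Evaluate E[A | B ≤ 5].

P(B ≤ 5) = 2/3.
Σ A·P over the event = 0·(5/30) + 0·(3/30) + 6·(4/30) + 6·(1/30) + 12·(4/30) + 12·(3/30) = 19/5.
E[A | B ≤ 5] = (19/5) / (2/3) = 57/10.

57/10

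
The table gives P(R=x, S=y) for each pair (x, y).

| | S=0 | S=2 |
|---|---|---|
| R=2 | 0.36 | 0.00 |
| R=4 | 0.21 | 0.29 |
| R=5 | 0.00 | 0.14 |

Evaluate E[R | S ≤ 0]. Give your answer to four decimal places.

P(S ≤ 0) = 0.57.
Σ R·P over the event = 2·(0.36) + 4·(0.21) = 1.56.
E[R | S ≤ 0] = (1.56) / (0.57) = 2.7368.

2.7368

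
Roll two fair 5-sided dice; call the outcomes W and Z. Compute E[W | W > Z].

4

Outcomes with W > Z: (2,1), (3,1), (3,2), (4,1), (4,2), (4,3), (5,1), (5,2), (5,3), (5,4), each with probability 1/25.
E[W | W > Z] = (2 + 3 + 3 + 4 + 4 + 4 + 5 + 5 + 5 + 5) / 10 = 4.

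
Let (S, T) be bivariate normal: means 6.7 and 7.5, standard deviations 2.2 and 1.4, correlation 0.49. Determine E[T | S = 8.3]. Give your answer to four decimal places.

E[T | S=x] = μ_T + ρ(σ_T/σ_S)(x − μ_S) for jointly normal variables.
E[T | S=8.3] = 7.5 + (0.49)·(1.4/2.2)·(8.3 − (6.7)) = 7.5 + (0.31182)·(1.6) = 7.9989.

7.9989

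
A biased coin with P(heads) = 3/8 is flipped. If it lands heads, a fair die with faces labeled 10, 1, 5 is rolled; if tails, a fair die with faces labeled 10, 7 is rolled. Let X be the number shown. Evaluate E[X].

117/16

E[X | heads] = (10+1+5)/3 = 16/3.
E[X | tails] = (10+7)/2 = 17/2.
By the law of total expectation,
E[X] = (3/8)·(16/3) + (5/8)·(17/2) = 117/16.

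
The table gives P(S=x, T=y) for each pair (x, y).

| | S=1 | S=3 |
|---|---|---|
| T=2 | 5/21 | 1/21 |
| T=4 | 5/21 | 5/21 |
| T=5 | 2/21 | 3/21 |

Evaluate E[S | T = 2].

P(T = 2) = 2/7.
Σ S·P over the event = 1·(5/21) + 3·(1/21) = 8/21.
E[S | T = 2] = (8/21) / (2/7) = 4/3.

4/3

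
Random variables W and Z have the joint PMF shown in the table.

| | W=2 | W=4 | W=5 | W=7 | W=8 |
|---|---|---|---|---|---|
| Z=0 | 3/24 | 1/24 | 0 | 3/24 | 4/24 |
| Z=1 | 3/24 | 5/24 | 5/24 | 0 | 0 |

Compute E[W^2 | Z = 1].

P(Z = 1) = 13/24.
Σ W^2·P over the event = 4·(3/24) + 16·(5/24) + 25·(5/24) = 217/24.
E[W^2 | Z = 1] = (217/24) / (13/24) = 217/13.

217/13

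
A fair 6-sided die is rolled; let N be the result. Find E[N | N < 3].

Given N < 3, N is equally likely to be any of {1, 2}.
E[N | N < 3] = (1 + 2) / 2 = 3/2.

3/2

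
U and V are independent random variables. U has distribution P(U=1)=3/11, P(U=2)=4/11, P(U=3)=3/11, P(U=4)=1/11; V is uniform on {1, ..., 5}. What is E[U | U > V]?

38/13

P(U > V) = 13/55.
Summing U·P(x,y) over outcomes with U > V gives 38/55.
E[U | U > V] = (38/55) / (13/55) = 38/13.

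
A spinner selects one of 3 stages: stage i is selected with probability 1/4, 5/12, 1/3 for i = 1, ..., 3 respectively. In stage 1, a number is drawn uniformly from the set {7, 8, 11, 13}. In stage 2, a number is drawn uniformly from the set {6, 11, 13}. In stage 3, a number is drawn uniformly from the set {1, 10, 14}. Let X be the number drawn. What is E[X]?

E[X | stage 1] = (7+8+11+13)/4 = 39/4.
E[X | stage 2] = (6+11+13)/3 = 10.
E[X | stage 3] = (1+10+14)/3 = 25/3.
By the law of total expectation,
E[X] = (1/4)·(39/4) + (5/12)·(10) + (1/3)·(25/3) = 1351/144.

1351/144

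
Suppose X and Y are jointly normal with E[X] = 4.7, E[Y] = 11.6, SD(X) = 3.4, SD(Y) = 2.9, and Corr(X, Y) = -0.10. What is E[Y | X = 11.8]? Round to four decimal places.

E[Y | X=x] = μ_Y + ρ(σ_Y/σ_X)(x − μ_X) for jointly normal variables.
E[Y | X=11.8] = 11.6 + (-0.10)·(2.9/3.4)·(11.8 − (4.7)) = 11.6 + (-0.085294)·(7.1) = 10.9944.

10.9944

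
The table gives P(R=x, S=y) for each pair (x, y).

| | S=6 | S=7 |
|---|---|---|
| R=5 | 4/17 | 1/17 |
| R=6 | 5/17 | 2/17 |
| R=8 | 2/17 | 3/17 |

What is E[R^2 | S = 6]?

408/11

P(S = 6) = 11/17.
Σ R^2·P over the event = 25·(4/17) + 36·(5/17) + 64·(2/17) = 24.
E[R^2 | S = 6] = (24) / (11/17) = 408/11.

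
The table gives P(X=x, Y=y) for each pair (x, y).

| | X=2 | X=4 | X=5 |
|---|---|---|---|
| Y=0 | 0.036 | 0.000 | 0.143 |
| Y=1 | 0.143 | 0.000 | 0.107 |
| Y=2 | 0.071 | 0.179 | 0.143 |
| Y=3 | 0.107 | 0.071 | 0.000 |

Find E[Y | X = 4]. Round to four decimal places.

P(X = 4) = 0.250.
Summing Y·P(X=x,Y=y) over the conditioning event gives 0.571.
E[Y | X = 4] = (0.571) / (0.250) = 2.2840.

2.2840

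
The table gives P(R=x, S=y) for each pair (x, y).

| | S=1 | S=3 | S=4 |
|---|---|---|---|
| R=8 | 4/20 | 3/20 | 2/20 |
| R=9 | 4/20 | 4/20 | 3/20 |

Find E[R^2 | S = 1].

P(S = 1) = 2/5.
Summing R^2·P(R=x,S=y) over the conditioning event gives 29.
E[R^2 | S = 1] = (29) / (2/5) = 145/2.

145/2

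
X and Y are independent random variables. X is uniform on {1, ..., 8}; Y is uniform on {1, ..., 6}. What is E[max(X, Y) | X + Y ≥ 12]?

22/3

Outcomes with X + Y ≥ 12: (6,6), (7,5), (7,6), (8,4), (8,5), (8,6), each with probability 1/48.
E[max(X, Y) | X + Y ≥ 12] = (6 + 7 + 7 + 8 + 8 + 8) / 6 = 22/3.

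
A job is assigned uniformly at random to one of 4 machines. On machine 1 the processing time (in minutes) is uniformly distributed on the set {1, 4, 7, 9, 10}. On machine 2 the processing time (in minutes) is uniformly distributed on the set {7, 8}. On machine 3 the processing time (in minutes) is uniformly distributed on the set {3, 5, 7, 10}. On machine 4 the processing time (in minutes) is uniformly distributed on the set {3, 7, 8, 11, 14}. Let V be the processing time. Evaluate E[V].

571/80

E[V | machine 1] = (1+4+7+9+10)/5 = 31/5.
E[V | machine 2] = (7+8)/2 = 15/2.
E[V | machine 3] = (3+5+7+10)/4 = 25/4.
E[V | machine 4] = (3+7+8+11+14)/5 = 43/5.
E[V] = (1/4)·(31/5) + (1/4)·(15/2) + (1/4)·(25/4) + (1/4)·(43/5) = 571/80.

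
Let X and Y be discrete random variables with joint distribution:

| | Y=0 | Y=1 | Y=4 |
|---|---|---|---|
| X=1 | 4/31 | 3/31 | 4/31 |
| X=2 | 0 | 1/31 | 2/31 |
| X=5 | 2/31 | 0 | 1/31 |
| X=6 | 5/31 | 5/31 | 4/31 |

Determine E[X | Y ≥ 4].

37/11

P(Y ≥ 4) = 11/31.
Σ X·P over the event = 1·(4/31) + 2·(2/31) + 5·(1/31) + 6·(4/31) = 37/31.
E[X | Y ≥ 4] = (37/31) / (11/31) = 37/11.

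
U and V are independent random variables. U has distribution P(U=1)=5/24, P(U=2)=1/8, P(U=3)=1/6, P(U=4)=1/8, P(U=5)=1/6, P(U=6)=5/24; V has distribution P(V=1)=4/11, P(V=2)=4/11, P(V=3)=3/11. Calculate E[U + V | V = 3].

157/24

P(V = 3) = 3/11.
Summing (U+V)·P(x,y) over outcomes with V = 3 gives 157/88.
E[U + V | V = 3] = (157/88) / (3/11) = 157/24.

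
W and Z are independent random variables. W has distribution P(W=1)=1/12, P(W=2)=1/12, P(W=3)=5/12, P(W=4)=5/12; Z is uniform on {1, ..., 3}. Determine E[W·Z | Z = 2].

P(Z = 2) = 1/3.
Summing WZ·P(x,y) over outcomes with Z = 2 gives 19/9.
E[W·Z | Z = 2] = (19/9) / (1/3) = 19/3.

19/3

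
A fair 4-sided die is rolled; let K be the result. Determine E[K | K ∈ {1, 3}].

2

P(K ∈ {1, 3}) = 1/2.
Σ over the event: 1·1/4 + 3·1/4 = 1.
E[K | K ∈ {1, 3}] = (1) / (1/2) = 2.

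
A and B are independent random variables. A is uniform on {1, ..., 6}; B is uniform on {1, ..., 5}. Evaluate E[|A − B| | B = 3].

Outcomes with B = 3: (1,3), (2,3), (3,3), (4,3), (5,3), (6,3), each with probability 1/30.
E[|A − B| | B = 3] = (2 + 1 + 0 + 1 + 2 + 3) / 6 = 3/2.

3/2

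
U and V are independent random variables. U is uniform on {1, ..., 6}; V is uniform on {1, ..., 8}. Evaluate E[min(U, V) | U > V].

P(U > V) = 5/16.
Summing min(U,V)·P(x,y) over outcomes with U > V gives 35/48.
E[min(U, V) | U > V] = (35/48) / (5/16) = 7/3.

7/3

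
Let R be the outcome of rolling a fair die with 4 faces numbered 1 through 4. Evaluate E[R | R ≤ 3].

Given R ≤ 3, R is equally likely to be any of {1, 2, 3}.
E[R | R ≤ 3] = (1 + 2 + 3) / 3 = 2.

2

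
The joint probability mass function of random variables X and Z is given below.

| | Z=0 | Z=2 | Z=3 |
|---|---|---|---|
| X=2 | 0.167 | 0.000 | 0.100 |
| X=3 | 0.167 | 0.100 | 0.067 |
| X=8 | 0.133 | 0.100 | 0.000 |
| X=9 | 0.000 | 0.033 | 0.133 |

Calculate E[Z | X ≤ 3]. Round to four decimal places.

P(X ≤ 3) = 0.601.
Σ Z·P over the event = 0·(0.167) + 3·(0.100) + 0·(0.167) + 2·(0.100) + 3·(0.067) = 0.701.
E[Z | X ≤ 3] = (0.701) / (0.601) = 1.1664.

1.1664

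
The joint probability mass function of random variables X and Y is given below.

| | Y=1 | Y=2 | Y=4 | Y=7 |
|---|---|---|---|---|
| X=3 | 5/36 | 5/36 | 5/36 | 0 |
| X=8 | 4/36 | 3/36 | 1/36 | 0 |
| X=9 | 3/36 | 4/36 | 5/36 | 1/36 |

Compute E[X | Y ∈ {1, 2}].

P(Y ∈ {1, 2}) = 2/3.
Σ X·P over the event = 3·(5/36) + 3·(5/36) + 8·(4/36) + 8·(3/36) + 9·(3/36) + 9·(4/36) = 149/36.
E[X | Y ∈ {1, 2}] = (149/36) / (2/3) = 149/24.

149/24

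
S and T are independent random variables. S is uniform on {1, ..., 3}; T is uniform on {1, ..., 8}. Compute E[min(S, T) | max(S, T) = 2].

4/3

Outcomes with max(S, T) = 2: (1,2), (2,1), (2,2), each with probability 1/24.
E[min(S, T) | max(S, T) = 2] = (1 + 1 + 2) / 3 = 4/3.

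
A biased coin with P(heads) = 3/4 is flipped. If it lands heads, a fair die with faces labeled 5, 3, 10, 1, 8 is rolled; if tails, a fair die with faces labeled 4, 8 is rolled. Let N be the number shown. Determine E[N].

111/20

E[N | heads] = (5+3+10+1+8)/5 = 27/5.
E[N | tails] = (4+8)/2 = 6.
By the law of total expectation,
E[N] = (3/4)·(27/5) + (1/4)·(6) = 111/20.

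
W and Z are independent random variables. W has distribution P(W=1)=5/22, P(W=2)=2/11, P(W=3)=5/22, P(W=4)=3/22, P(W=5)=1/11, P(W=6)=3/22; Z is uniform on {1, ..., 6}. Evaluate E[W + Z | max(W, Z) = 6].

335/37

P(max(W, Z) = 6) = 37/132.
Summing (W+Z)·P(x,y) over outcomes with max(W, Z) = 6 gives 335/132.
E[W + Z | max(W, Z) = 6] = (335/132) / (37/132) = 335/37.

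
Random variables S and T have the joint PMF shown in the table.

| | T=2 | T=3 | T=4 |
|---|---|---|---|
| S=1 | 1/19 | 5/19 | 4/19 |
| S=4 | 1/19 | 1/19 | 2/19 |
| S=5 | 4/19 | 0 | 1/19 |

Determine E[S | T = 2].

P(T = 2) = 6/19.
Σ S·P over the event = 1·(1/19) + 4·(1/19) + 5·(4/19) = 25/19.
E[S | T = 2] = (25/19) / (6/19) = 25/6.

25/6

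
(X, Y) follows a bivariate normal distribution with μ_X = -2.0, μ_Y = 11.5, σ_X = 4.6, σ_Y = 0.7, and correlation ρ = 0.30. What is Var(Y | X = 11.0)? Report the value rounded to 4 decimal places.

Var(Y | X=x) = (1 − ρ²)·σ_Y².
Var(Y | X=11.0) = (0.7)²·(1 − (0.30)²) = 0.49·0.91 = 0.4459.

0.4459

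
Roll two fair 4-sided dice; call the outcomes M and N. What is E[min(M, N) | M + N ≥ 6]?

17/6

Outcomes with M + N ≥ 6: (2,4), (3,3), (3,4), (4,2), (4,3), (4,4), each with probability 1/16.
E[min(M, N) | M + N ≥ 6] = (2 + 3 + 3 + 2 + 3 + 4) / 6 = 17/6.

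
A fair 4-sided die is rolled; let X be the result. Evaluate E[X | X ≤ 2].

3/2

Given X ≤ 2, X is equally likely to be any of {1, 2}.
E[X | X ≤ 2] = (1 + 2) / 2 = 3/2.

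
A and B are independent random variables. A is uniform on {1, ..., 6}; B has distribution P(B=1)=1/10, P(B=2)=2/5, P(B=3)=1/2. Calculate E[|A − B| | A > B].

85/36

P(A > B) = 3/5.
Summing |A−B|·P(x,y) over outcomes with A > B gives 17/12.
E[|A − B| | A > B] = (17/12) / (3/5) = 85/36.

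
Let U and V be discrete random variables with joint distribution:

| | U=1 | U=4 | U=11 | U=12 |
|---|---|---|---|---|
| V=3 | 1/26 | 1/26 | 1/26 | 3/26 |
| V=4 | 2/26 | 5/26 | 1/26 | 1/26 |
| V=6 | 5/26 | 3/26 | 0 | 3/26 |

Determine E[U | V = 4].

5

P(V = 4) = 9/26.
Σ U·P over the event = 1·(2/26) + 4·(5/26) + 11·(1/26) + 12·(1/26) = 45/26.
E[U | V = 4] = (45/26) / (9/26) = 5.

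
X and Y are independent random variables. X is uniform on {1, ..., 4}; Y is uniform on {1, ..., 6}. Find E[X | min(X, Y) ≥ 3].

7/2

Outcomes with min(X, Y) ≥ 3: (3,3), (3,4), (3,5), (3,6), (4,3), (4,4), (4,5), (4,6), each with probability 1/24.
E[X | min(X, Y) ≥ 3] = (3 + 3 + 3 + 3 + 4 + 4 + 4 + 4) / 8 = 7/2.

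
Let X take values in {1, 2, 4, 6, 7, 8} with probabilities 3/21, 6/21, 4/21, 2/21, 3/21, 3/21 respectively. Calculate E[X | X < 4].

P(X < 4) = 3/7.
Σ over the event: 1·1/7 + 2·2/7 = 5/7.
E[X | X < 4] = (5/7) / (3/7) = 5/3.

5/3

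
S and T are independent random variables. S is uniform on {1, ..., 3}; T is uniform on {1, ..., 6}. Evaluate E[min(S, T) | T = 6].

Outcomes with T = 6: (1,6), (2,6), (3,6), each with probability 1/18.
E[min(S, T) | T = 6] = (1 + 2 + 3) / 3 = 2.

2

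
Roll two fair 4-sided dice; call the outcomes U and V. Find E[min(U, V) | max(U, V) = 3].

9/5

Outcomes with max(U, V) = 3: (1,3), (2,3), (3,1), (3,2), (3,3), each with probability 1/16.
E[min(U, V) | max(U, V) = 3] = (1 + 2 + 1 + 2 + 3) / 5 = 9/5.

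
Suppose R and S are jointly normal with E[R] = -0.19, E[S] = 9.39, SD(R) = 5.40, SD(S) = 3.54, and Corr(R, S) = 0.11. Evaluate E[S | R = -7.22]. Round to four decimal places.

E[S | R=x] = μ_S + ρ(σ_S/σ_R)(x − μ_R) for jointly normal variables.
E[S | R=-7.22] = 9.39 + (0.11)·(3.54/5.40)·(-7.22 − (-0.19)) = 9.39 + (0.072111)·(-7.03) = 8.8831.

8.8831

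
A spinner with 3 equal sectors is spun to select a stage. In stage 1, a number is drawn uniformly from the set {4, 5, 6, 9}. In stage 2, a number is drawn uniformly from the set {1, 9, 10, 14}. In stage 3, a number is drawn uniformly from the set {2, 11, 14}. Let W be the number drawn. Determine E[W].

E[W | stage 1] = (4+5+6+9)/4 = 6.
E[W | stage 2] = (1+9+10+14)/4 = 17/2.
E[W | stage 3] = (2+11+14)/3 = 9.
E[W] = (1/3)·(6) + (1/3)·(17/2) + (1/3)·(9) = 47/6.

47/6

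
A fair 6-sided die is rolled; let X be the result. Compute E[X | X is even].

Given X is even, X is equally likely to be any of {2, 4, 6}.
E[X | X is even] = (2 + 4 + 6) / 3 = 4.

4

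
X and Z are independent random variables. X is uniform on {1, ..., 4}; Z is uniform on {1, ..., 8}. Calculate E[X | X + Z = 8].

5/2

Outcomes with X + Z = 8: (1,7), (2,6), (3,5), (4,4), each with probability 1/32.
E[X | X + Z = 8] = (1 + 2 + 3 + 4) / 4 = 5/2.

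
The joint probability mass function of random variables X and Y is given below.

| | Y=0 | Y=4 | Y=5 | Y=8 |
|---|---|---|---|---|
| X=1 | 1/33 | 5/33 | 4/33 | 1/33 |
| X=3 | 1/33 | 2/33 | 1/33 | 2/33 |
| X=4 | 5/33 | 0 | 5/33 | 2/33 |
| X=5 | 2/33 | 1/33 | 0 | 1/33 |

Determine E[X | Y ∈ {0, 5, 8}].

P(Y ∈ {0, 5, 8}) = 25/33.
Summing X·P(X=x,Y=y) over the conditioning event gives 27/11.
E[X | Y ∈ {0, 5, 8}] = (27/11) / (25/33) = 81/25.

81/25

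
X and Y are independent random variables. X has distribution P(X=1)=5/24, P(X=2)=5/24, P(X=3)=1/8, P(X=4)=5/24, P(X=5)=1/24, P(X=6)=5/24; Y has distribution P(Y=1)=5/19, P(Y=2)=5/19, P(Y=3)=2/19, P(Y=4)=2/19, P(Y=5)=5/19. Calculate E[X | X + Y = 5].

35/12

P(X + Y = 5) = 5/38.
Summing X·P(x,y) over outcomes with X + Y = 5 gives 175/456.
E[X | X + Y = 5] = (175/456) / (5/38) = 35/12.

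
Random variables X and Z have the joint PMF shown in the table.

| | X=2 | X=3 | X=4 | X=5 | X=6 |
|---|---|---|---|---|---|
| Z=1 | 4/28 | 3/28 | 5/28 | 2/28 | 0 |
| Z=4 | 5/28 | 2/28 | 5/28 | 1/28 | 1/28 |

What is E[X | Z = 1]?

P(Z = 1) = 1/2.
Summing X·P(X=x,Z=y) over the conditioning event gives 47/28.
E[X | Z = 1] = (47/28) / (1/2) = 47/14.

47/14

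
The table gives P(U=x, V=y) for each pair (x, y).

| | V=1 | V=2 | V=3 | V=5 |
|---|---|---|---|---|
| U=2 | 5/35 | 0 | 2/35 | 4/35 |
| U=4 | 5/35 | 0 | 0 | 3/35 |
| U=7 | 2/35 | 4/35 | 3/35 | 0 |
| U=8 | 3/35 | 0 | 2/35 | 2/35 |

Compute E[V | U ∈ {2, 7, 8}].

23/9

P(U ∈ {2, 7, 8}) = 27/35.
Summing V·P(U=x,V=y) over the conditioning event gives 69/35.
E[V | U ∈ {2, 7, 8}] = (69/35) / (27/35) = 23/9.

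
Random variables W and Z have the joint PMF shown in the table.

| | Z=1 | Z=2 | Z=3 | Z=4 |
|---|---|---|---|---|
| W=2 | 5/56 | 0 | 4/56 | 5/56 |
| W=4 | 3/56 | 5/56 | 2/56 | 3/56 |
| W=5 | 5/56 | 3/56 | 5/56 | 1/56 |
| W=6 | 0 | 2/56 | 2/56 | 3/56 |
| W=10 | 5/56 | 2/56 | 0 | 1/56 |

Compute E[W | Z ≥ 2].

175/38

P(Z ≥ 2) = 19/28.
Summing W·P(W=x,Z=y) over the conditioning event gives 25/8.
E[W | Z ≥ 2] = (25/8) / (19/28) = 175/38.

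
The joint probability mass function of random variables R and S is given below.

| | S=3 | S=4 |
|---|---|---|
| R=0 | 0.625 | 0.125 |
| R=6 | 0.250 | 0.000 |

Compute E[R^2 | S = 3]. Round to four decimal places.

10.2857

P(S = 3) = 0.875.
Summing R^2·P(R=x,S=y) over the conditioning event gives 9.000.
E[R^2 | S = 3] = (9.000) / (0.875) = 10.2857.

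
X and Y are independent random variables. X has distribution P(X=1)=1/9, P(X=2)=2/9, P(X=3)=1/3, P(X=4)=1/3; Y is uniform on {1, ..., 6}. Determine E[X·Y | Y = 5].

130/9

P(Y = 5) = 1/6.
Summing XY·P(x,y) over outcomes with Y = 5 gives 65/27.
E[X·Y | Y = 5] = (65/27) / (1/6) = 130/9.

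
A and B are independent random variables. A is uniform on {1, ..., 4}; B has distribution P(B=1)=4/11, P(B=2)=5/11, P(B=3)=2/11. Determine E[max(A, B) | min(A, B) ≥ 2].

65/21

P(min(A, B) ≥ 2) = 21/44.
Summing max(A,B)·P(x,y) over outcomes with min(A, B) ≥ 2 gives 65/44.
E[max(A, B) | min(A, B) ≥ 2] = (65/44) / (21/44) = 65/21.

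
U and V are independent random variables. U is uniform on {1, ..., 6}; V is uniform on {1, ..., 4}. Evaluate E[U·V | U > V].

P(U > V) = 7/12.
Summing UV·P(x,y) over outcomes with U > V gives 145/24.
E[U·V | U > V] = (145/24) / (7/12) = 145/14.

145/14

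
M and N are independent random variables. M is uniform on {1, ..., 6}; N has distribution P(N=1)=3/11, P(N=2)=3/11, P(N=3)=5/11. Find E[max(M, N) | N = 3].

4

P(N = 3) = 5/11.
Summing max(M,N)·P(x,y) over outcomes with N = 3 gives 20/11.
E[max(M, N) | N = 3] = (20/11) / (5/11) = 4.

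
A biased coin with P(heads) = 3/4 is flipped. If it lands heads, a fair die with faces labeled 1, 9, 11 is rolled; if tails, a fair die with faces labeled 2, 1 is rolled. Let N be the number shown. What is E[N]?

E[N | heads] = (1+9+11)/3 = 7.
E[N | tails] = (2+1)/2 = 3/2.
By the law of total expectation,
E[N] = (3/4)·(7) + (1/4)·(3/2) = 45/8.

45/8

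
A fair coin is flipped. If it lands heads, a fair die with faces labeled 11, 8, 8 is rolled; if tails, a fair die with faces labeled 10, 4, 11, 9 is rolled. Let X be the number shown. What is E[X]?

E[X | heads] = (11+8+8)/3 = 9.
E[X | tails] = (10+4+11+9)/4 = 17/2.
By the law of total expectation,
E[X] = (1/2)·(9) + (1/2)·(17/2) = 35/4.

35/4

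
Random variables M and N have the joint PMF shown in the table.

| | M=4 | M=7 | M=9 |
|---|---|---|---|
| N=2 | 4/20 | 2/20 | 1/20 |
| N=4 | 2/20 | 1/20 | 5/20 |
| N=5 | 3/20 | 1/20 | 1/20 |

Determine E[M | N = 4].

P(N = 4) = 2/5.
Σ M·P over the event = 4·(2/20) + 7·(1/20) + 9·(5/20) = 3.
E[M | N = 4] = (3) / (2/5) = 15/2.

15/2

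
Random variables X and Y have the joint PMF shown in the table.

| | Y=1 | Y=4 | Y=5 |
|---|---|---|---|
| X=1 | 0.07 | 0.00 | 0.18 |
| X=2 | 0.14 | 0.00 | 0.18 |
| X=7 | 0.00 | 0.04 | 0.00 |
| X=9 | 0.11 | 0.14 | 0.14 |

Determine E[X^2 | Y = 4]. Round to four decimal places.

P(Y = 4) = 0.18.
Σ X^2·P over the event = 49·(0.04) + 81·(0.14) = 13.30.
E[X^2 | Y = 4] = (13.30) / (0.18) = 73.8889.

73.8889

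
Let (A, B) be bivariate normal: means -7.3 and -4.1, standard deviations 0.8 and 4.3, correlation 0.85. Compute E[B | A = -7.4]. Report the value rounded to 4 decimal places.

For a bivariate normal, E[B | A=x] = μ_B + ρ·(σ_B/σ_A)·(x − μ_A).
E[B | A=-7.4] = -4.1 + (0.85)·(4.3/0.8)·(-7.4 − (-7.3)) = -4.1 + (4.5687)·(-0.1) = -4.5569.

-4.5569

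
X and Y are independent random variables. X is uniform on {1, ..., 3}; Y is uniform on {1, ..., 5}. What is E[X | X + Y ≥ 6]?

P(X + Y ≥ 6) = 2/5.
Summing X·P(x,y) over outcomes with X + Y ≥ 6 gives 14/15.
E[X | X + Y ≥ 6] = (14/15) / (2/5) = 7/3.

7/3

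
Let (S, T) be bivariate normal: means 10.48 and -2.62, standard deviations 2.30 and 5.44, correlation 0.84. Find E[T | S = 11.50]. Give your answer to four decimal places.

-0.5935

The regression of T on S has slope ρ·σ_T/σ_S and passes through (μ_S, μ_T).
E[T | S=11.50] = -2.62 + (0.84)·(5.44/2.30)·(11.50 − (10.48)) = -2.62 + (1.9868)·(1.02) = -0.5935.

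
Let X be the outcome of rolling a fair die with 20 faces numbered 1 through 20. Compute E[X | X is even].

Given X is even, X is equally likely to be any of {2, 4, 6, 8, 10, 12, 14, 16, 18, 20}.
E[X | X is even] = (2 + 4 + 6 + 8 + 10 + 12 + 14 + 16 + 18 + 20) / 10 = 11.

11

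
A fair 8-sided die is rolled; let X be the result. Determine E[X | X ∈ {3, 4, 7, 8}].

11/2

P(X ∈ {3, 4, 7, 8}) = 1/2.
Σ over the event: 3·1/8 + 4·1/8 + 7·1/8 + 8·1/8 = 11/4.
E[X | X ∈ {3, 4, 7, 8}] = (11/4) / (1/2) = 11/2.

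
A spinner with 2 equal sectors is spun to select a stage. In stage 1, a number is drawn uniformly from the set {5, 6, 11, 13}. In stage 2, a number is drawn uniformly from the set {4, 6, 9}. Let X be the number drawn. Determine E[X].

181/24

E[X | stage 1] = (5+6+11+13)/4 = 35/4.
E[X | stage 2] = (4+6+9)/3 = 19/3.
By the law of total expectation,
E[X] = (1/2)·(35/4) + (1/2)·(19/3) = 181/24.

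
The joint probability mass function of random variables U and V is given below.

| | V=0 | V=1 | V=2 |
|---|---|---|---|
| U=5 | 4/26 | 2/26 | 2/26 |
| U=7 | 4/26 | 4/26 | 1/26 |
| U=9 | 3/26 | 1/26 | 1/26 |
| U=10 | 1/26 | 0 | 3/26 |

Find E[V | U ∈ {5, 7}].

P(U ∈ {5, 7}) = 17/26.
Summing V·P(U=x,V=y) over the conditioning event gives 6/13.
E[V | U ∈ {5, 7}] = (6/13) / (17/26) = 12/17.

12/17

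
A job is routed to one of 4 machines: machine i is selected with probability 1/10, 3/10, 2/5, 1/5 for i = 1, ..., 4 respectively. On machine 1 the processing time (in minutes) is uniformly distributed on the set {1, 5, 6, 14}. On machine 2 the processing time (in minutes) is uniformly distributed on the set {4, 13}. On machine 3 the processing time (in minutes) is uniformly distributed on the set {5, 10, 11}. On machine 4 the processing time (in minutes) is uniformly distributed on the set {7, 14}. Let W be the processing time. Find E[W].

E[W | machine 1] = (1+5+6+14)/4 = 13/2.
E[W | machine 2] = (4+13)/2 = 17/2.
E[W | machine 3] = (5+10+11)/3 = 26/3.
E[W | machine 4] = (7+14)/2 = 21/2.
E[W] = (1/10)·(13/2) + (3/10)·(17/2) + (2/5)·(26/3) + (1/5)·(21/2) = 263/30.

263/30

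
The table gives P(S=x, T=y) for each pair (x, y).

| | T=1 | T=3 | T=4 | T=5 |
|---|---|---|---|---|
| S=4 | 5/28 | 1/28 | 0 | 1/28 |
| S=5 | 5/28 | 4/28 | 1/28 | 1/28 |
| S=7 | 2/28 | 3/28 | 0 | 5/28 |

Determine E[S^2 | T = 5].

286/7

P(T = 5) = 1/4.
Summing S^2·P(S=x,T=y) over the conditioning event gives 143/14.
E[S^2 | T = 5] = (143/14) / (1/4) = 286/7.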